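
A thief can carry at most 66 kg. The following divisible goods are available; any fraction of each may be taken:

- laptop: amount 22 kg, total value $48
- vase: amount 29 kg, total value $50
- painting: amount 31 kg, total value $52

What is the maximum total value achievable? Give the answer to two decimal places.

123.16

Take in order of value per unit:
- laptop (48/22 per unit): all 22 → value 48, running total 48.00
- vase (50/29 per unit): all 29 → value 50, running total 98.00
- painting (52/31 per unit): 15 of 31 → value 15×52/31 = 25.1613, running total 123.16
Total 123.16.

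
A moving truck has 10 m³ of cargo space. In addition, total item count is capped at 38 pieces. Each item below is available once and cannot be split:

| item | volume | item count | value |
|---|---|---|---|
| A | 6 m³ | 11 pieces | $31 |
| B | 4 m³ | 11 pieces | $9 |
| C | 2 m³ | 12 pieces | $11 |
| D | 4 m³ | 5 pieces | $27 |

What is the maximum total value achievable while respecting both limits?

Feasible sets respecting both limits:
- A+D: volume 10, item count 16, value 58
- B+C+D: volume 10, item count 28, value 47
- A+C: volume 8, item count 23, value 42
Best: $58.

$58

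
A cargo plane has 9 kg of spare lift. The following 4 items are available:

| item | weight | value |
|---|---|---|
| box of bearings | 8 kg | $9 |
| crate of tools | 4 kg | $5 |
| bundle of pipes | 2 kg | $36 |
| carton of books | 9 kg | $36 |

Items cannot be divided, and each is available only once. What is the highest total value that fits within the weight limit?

This is a 0/1 knapsack; check combinations near the capacity.
- crate of tools+bundle of pipes: weight 4+2=6, value 5+36=41
- bundle of pipes: weight 2, value 36
- carton of books: weight 9, value 36
Best: $41.

$41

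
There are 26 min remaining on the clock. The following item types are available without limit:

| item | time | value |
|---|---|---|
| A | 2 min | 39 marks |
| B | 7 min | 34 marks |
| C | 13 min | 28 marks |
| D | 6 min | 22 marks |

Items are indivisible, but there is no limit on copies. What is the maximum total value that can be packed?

507 marks

Best value-per-unit is A at 39/2, and filling with it alone uses time 13×2=26. No mix of the others beats 13×39 = 507.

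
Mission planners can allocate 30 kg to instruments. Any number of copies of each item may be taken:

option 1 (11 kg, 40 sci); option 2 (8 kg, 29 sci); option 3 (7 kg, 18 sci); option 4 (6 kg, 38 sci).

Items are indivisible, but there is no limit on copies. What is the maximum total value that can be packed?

Best value-per-unit is option 4 at 38/6, and filling with it alone uses mass 5×6=30. No mix of the others beats 5×38 = 190.

190 sci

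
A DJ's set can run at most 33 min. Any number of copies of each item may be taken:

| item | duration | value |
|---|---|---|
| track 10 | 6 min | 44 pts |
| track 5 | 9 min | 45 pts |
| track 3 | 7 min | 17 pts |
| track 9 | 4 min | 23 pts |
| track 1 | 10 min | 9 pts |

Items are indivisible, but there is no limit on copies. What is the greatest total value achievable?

Best value-per-unit is track 10 at 44/6; filling with it alone gives 5×44 = 220.
Optimal mix: 4×track 10 + 2×track 9 → duration 32, value 222.

222 pts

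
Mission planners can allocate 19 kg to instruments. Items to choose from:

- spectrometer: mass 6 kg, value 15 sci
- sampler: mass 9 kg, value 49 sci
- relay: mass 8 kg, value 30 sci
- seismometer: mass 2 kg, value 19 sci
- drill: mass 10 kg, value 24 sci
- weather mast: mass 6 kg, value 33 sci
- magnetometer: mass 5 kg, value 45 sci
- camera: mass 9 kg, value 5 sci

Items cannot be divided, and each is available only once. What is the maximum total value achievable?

113 sci

Check high-value combinations within 19 kg:
- sampler+seismometer+magnetometer: mass 9+2+5=16, value 49+19+45=113
- spectrometer+seismometer+weather mast+magnetometer: mass 6+2+6+5=19, value 15+19+33+45=112
- relay+weather mast+magnetometer: mass 8+6+5=19, value 30+33+45=108
- sampler+seismometer+weather mast: mass 9+2+6=17, value 49+19+33=101
Best: 113 sci.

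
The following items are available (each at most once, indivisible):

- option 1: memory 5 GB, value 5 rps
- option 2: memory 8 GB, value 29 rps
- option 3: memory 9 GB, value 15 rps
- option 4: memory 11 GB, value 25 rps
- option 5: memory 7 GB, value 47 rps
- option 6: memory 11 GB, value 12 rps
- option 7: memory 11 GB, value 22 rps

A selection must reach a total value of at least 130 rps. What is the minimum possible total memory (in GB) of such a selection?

46

Subsets with value ≥ 130, sorted by total memory:
- option 2+option 3+option 4+option 5+option 7: memory 46, value 138
- option 2+option 4+option 5+option 6+option 7: memory 48, value 135
- option 1+option 2+option 3+option 4+option 5+option 7: memory 51, value 143
Minimum memory: 46 GB.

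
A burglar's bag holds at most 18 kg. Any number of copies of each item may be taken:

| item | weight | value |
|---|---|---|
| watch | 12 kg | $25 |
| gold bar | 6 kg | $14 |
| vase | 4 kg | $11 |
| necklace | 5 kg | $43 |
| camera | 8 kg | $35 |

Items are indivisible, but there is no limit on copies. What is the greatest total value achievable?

$129

Best value-per-unit is necklace at 43/5, and filling with it alone uses weight 3×5=15. No mix of the others beats 3×43 = 129.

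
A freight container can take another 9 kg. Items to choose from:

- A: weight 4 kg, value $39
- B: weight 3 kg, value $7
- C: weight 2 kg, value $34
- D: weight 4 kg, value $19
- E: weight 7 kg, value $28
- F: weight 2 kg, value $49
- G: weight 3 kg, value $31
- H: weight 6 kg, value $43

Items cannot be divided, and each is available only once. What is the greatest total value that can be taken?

Check high-value combinations within 9 kg:
- A+C+F: weight 4+2+2=8, value 39+34+49=122
- A+F+G: weight 4+2+3=9, value 39+49+31=119
- C+F+G: weight 2+2+3=7, value 34+49+31=114
- A+C+G: weight 4+2+3=9, value 39+34+31=104
- C+D+F: weight 2+4+2=8, value 34+19+49=102
Best: $122.

$122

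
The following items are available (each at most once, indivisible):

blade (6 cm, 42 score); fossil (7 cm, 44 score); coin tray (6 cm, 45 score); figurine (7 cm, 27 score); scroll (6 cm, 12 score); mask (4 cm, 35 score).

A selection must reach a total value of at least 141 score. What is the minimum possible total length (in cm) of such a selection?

23

Subsets with value ≥ 141, sorted by total length:
- blade+fossil+coin tray+mask: length 23, value 166
- blade+coin tray+figurine+mask: length 23, value 149
- fossil+coin tray+figurine+mask: length 24, value 151
- blade+fossil+figurine+mask: length 24, value 148
Minimum length: 23 cm.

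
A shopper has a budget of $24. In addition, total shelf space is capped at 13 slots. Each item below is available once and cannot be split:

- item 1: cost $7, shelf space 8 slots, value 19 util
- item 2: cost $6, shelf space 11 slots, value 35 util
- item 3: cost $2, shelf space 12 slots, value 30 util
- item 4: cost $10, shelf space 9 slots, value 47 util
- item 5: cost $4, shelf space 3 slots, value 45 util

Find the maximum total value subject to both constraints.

Feasible sets respecting both limits:
- item 4+item 5: cost 14, shelf space 12, value 92
- item 1+item 5: cost 11, shelf space 11, value 64
- item 4: cost 10, shelf space 9, value 47
- item 5: cost 4, shelf space 3, value 45
Best: 92 util.

92 util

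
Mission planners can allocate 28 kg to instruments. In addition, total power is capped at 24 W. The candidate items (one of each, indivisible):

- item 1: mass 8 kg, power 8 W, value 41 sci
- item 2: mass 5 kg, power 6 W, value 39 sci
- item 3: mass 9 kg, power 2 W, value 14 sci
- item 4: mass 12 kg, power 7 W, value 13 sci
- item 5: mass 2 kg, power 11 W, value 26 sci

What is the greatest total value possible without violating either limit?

94 sci

Feasible sets respecting both limits:
- item 1+item 2+item 3: mass 22, power 16, value 94
- item 1+item 2+item 4: mass 25, power 21, value 93
- item 1+item 3+item 5: mass 19, power 21, value 81
Best: 94 sci.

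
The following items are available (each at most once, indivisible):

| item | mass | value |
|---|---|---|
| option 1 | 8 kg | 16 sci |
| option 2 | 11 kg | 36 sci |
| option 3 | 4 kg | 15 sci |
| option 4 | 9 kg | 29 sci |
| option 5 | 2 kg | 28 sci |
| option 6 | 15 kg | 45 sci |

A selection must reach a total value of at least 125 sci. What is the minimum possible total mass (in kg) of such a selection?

36

Subsets with value ≥ 125, sorted by total mass:
- option 1+option 2+option 5+option 6: mass 36, value 125
- option 2+option 4+option 5+option 6: mass 37, value 138
- option 1+option 3+option 4+option 5+option 6: mass 38, value 133
Minimum mass: 36 kg.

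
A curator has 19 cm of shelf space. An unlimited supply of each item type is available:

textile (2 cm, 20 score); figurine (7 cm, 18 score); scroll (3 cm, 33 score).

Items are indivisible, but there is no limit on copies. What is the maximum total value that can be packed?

Best value-per-unit is scroll at 33/3; filling with it alone gives 6×33 = 198.
Optimal mix: 2×textile + 5×scroll → length 19, value 205.

205 score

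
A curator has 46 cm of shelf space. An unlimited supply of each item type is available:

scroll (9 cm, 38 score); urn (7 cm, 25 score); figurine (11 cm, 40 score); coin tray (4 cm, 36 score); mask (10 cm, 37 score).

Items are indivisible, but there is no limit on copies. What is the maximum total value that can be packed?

Best value-per-unit is coin tray at 36/4, and filling with it alone uses length 11×4=44. No mix of the others beats 11×36 = 396.

396 score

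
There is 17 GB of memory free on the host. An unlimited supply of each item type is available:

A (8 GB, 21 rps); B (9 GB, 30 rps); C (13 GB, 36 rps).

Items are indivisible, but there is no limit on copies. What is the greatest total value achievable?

51 rps

Best value-per-unit is B at 30/9; filling with it alone gives 1×30 = 30.
Optimal mix: 1×A + 1×B → memory 17, value 51.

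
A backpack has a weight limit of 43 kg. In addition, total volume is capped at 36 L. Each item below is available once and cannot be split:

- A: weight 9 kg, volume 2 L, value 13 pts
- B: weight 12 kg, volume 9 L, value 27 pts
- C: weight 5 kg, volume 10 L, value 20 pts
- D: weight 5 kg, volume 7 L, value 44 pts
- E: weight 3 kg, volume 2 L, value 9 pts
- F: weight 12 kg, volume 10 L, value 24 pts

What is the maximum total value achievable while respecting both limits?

117 pts

Feasible sets respecting both limits:
- A+B+D+E+F: weight 41, volume 30, value 117
- B+C+D+F: weight 34, volume 36, value 115
- A+B+C+D+E: weight 34, volume 30, value 113
Best: 117 pts.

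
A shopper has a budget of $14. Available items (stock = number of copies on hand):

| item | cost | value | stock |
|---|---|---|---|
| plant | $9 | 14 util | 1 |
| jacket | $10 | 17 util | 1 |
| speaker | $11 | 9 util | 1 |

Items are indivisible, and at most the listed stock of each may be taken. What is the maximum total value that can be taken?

17 util

Best selections within cost 14 and stock limits:
- 1×jacket: cost 10, value 17
- 1×plant: cost 9, value 14
- 1×speaker: cost 11, value 9
Best: 17 util.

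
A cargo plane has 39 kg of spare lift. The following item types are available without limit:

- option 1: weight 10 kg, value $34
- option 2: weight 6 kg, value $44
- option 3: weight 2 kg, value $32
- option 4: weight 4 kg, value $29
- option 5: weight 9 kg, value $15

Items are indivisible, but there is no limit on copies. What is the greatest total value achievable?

Best value-per-unit is option 3 at 32/2, and filling with it alone uses weight 19×2=38. No mix of the others beats 19×32 = 608.

$608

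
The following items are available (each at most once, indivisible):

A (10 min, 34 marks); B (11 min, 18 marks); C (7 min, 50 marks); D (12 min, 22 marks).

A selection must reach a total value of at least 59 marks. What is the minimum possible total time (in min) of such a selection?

Subsets with value ≥ 59, sorted by total time:
- A+C: time 17, value 84
- B+C: time 18, value 68
- C+D: time 19, value 72
- A+B+C: time 28, value 102
Minimum time: 17 min.

17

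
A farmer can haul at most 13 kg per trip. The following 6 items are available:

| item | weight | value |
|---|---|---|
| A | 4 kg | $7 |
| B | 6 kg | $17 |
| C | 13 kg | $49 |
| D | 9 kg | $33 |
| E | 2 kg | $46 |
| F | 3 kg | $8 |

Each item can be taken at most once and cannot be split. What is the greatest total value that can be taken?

This is a 0/1 knapsack; check combinations near the capacity.
- D+E: weight 9+2=11, value 33+46=79
- B+E+F: weight 6+2+3=11, value 17+46+8=71
- A+B+E: weight 4+6+2=12, value 7+17+46=70
- B+E: weight 6+2=8, value 17+46=63
- A+E+F: weight 4+2+3=9, value 7+46+8=61
Best: $79.

$79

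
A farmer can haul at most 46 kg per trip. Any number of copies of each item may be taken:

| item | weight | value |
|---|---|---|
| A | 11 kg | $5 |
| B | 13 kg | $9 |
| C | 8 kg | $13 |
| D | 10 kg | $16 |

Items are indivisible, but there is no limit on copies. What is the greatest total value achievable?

Best value-per-unit is C at 13/8; filling with it alone gives 5×13 = 65.
Optimal mix: 2×C + 3×D → weight 46, value 74.

$74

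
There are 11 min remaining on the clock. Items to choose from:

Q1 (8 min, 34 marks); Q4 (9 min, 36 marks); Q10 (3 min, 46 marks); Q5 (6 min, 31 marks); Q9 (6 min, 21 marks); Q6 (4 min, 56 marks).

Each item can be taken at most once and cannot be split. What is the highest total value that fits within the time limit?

102 marks

Check high-value combinations within 11 min:
- Q10+Q6: time 3+4=7, value 46+56=102
- Q5+Q6: time 6+4=10, value 31+56=87
- Q1+Q10: time 8+3=11, value 34+46=80
- Q10+Q5: time 3+6=9, value 46+31=77
- Q9+Q6: time 6+4=10, value 21+56=77
Best: 102 marks.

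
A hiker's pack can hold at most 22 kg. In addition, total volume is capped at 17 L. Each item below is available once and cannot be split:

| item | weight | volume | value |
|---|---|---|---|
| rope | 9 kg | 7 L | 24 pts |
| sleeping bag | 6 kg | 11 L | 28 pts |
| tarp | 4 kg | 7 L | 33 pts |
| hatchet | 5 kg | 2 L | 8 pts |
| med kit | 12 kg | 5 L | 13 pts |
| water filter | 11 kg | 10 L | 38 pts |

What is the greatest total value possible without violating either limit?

Feasible sets respecting both limits:
- tarp+water filter: weight 15, volume 17, value 71
- rope+tarp+hatchet: weight 18, volume 16, value 65
- rope+water filter: weight 20, volume 17, value 62
Best: 71 pts.

71 pts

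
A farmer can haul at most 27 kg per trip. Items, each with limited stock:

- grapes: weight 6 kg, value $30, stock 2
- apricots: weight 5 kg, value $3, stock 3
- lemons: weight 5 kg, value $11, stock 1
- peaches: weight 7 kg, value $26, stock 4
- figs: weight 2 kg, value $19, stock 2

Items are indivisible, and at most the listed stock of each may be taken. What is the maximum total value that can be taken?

Best selections within weight 27 and stock limits:
- 2×grapes + 1×peaches + 2×figs: weight 23, value 124
- 1×grapes + 2×peaches + 2×figs: weight 24, value 120
- 3×peaches + 2×figs: weight 25, value 116
- 2×grapes + 1×lemons + 1×peaches + 1×figs: weight 26, value 116
Best: $124.

$124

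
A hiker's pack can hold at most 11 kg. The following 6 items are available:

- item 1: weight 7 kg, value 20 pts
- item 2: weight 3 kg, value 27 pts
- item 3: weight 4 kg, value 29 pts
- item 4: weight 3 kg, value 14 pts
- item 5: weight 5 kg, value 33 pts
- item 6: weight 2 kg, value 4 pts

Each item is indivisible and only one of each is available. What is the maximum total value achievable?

74 pts

Check high-value combinations within 11 kg:
- item 2+item 4+item 5: weight 3+3+5=11, value 27+14+33=74
- item 2+item 3+item 4: weight 3+4+3=10, value 27+29+14=70
- item 3+item 5+item 6: weight 4+5+2=11, value 29+33+4=66
- item 2+item 5+item 6: weight 3+5+2=10, value 27+33+4=64
Best: 74 pts.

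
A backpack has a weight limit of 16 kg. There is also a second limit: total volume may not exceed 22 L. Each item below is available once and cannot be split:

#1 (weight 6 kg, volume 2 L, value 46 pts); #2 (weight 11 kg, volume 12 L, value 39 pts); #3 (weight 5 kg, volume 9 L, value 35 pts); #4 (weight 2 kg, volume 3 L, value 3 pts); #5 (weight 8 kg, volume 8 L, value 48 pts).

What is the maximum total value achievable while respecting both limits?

Feasible sets respecting both limits:
- #1+#4+#5: weight 16, volume 13, value 97
- #1+#5: weight 14, volume 10, value 94
- #3+#4+#5: weight 15, volume 20, value 86
Best: 97 pts.

97 pts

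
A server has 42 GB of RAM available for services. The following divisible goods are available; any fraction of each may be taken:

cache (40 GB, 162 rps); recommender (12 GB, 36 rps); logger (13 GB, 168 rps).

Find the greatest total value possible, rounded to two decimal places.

Take in order of value per unit:
- logger (168/13 per unit): all 13 → value 168, running total 168.00
- cache (162/40 per unit): 29 of 40 → value 29×162/40 = 117.4500, running total 285.45
Total 285.45.

285.45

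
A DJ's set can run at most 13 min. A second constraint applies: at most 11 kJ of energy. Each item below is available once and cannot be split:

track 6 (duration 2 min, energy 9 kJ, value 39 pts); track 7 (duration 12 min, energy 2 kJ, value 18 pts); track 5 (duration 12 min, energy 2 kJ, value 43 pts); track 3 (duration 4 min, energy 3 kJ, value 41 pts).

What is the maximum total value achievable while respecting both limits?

Feasible sets respecting both limits:
- track 5: duration 12, energy 2, value 43
- track 3: duration 4, energy 3, value 41
- track 6: duration 2, energy 9, value 39
Best: 43 pts.

43 pts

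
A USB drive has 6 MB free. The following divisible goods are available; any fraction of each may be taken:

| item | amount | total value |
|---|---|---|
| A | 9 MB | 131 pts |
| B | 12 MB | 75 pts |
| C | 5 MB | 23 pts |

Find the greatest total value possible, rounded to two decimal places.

87.33

Take in order of value per unit:
- A (131/9 per unit): 6 of 9 → value 6×131/9 = 87.3333, running total 87.33
Total 87.33.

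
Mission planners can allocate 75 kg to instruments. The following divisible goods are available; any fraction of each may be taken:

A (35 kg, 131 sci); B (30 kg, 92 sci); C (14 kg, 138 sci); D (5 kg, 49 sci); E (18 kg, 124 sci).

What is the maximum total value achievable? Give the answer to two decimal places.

451.20

Take in order of value per unit:
- C (138/14 per unit): all 14 → value 138, running total 138.00
- D (49/5 per unit): all 5 → value 49, running total 187.00
- E (124/18 per unit): all 18 → value 124, running total 311.00
- A (131/35 per unit): all 35 → value 131, running total 442.00
- B (92/30 per unit): 3 of 30 → value 3×92/30 = 9.2000, running total 451.20
Total 451.20.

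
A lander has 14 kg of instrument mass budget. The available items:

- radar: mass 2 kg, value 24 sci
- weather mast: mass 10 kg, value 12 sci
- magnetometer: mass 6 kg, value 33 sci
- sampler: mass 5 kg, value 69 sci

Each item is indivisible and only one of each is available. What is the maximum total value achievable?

Check high-value combinations within 14 kg:
- radar+magnetometer+sampler: mass 2+6+5=13, value 24+33+69=126
- magnetometer+sampler: mass 6+5=11, value 33+69=102
- radar+sampler: mass 2+5=7, value 24+69=93
- sampler: mass 5, value 69
Best: 126 sci.

126 sci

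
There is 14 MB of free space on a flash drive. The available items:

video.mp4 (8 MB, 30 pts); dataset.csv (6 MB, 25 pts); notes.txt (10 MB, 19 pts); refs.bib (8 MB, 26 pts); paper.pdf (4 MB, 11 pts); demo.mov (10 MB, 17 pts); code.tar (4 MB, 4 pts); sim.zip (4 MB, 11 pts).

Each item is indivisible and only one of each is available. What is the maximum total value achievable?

55 pts

Check high-value combinations within 14 MB:
- video.mp4+dataset.csv: size 8+6=14, value 30+25=55
- dataset.csv+refs.bib: size 6+8=14, value 25+26=51
- dataset.csv+paper.pdf+sim.zip: size 6+4+4=14, value 25+11+11=47
- video.mp4+paper.pdf: size 8+4=12, value 30+11=41
Best: 55 pts.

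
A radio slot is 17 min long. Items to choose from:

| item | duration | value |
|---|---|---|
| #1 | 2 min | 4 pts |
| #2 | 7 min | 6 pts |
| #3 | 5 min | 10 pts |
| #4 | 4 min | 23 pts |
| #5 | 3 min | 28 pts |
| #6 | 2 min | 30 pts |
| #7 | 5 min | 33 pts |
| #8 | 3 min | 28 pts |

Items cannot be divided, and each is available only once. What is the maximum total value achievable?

Check high-value combinations within 17 min:
- #4+#5+#6+#7+#8: duration 4+3+2+5+3=17, value 23+28+30+33+28=142
- #1+#5+#6+#7+#8: duration 2+3+2+5+3=15, value 4+28+30+33+28=123
- #5+#6+#7+#8: duration 3+2+5+3=13, value 28+30+33+28=119
Best: 142 pts.

142 pts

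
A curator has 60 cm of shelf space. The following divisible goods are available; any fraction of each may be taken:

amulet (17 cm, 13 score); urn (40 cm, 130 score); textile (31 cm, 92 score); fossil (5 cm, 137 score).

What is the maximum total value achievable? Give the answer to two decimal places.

Take in order of value per unit:
- fossil (137/5 per unit): all 5 → value 137, running total 137.00
- urn (130/40 per unit): all 40 → value 130, running total 267.00
- textile (92/31 per unit): 15 of 31 → value 15×92/31 = 44.5161, running total 311.52
Total 311.52.

311.52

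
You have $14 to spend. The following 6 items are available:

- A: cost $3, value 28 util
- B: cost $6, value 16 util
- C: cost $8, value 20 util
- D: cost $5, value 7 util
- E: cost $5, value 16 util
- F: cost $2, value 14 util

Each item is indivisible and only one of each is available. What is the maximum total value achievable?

This is a 0/1 knapsack; check combinations near the capacity.
- A+C+F: cost 3+8+2=13, value 28+20+14=62
- A+B+E: cost 3+6+5=14, value 28+16+16=60
- A+E+F: cost 3+5+2=10, value 28+16+14=58
Best: 62 util.

62 util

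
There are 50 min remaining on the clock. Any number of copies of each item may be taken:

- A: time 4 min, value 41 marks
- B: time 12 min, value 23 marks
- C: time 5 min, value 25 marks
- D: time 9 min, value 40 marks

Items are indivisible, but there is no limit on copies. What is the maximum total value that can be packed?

Best value-per-unit is A at 41/4, and filling with it alone uses time 12×4=48. No mix of the others beats 12×41 = 492.

492 marks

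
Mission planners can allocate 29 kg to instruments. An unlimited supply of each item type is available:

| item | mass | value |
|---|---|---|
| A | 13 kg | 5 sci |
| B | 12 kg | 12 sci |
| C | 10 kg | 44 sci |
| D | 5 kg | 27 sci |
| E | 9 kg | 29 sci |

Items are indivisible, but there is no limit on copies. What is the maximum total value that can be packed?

137 sci

Best value-per-unit is D at 27/5; filling with it alone gives 5×27 = 135.
Optimal mix: 4×D + 1×E → mass 29, value 137.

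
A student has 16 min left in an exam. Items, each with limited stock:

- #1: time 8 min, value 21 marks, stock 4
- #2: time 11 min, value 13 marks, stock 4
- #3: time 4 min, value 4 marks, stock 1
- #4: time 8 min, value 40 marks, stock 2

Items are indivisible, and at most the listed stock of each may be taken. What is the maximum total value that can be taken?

80 marks

Top feasible selections:
- 2×#4: time 16, value 80
- 1×#1 + 1×#4: time 16, value 61
- 1×#3 + 1×#4: time 12, value 44
Best: 80 marks.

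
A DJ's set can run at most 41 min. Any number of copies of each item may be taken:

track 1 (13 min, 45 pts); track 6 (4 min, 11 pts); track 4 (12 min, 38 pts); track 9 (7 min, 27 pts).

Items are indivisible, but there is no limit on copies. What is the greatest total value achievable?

Best value-per-unit is track 9 at 27/7; filling with it alone gives 5×27 = 135.
Optimal mix: 1×track 1 + 4×track 9 → duration 41, value 153.

153 pts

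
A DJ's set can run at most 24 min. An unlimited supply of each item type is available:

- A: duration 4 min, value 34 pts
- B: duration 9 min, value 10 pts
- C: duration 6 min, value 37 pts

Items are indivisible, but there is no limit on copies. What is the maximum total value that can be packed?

204 pts

Best value-per-unit is A at 34/4, and filling with it alone uses duration 6×4=24. No mix of the others beats 6×34 = 204.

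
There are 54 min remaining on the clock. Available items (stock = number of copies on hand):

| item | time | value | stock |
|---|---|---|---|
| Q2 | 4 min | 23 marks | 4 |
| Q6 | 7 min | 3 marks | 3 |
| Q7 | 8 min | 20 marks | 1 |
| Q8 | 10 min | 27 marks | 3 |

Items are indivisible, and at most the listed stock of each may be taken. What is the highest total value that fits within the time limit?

193 marks

Best selections within time 54 and stock limits:
- 4×Q2 + 1×Q7 + 3×Q8: time 54, value 193
- 4×Q2 + 1×Q6 + 3×Q8: time 53, value 176
- 4×Q2 + 3×Q8: time 46, value 173
- 3×Q2 + 1×Q7 + 3×Q8: time 50, value 170
Best: 193 marks.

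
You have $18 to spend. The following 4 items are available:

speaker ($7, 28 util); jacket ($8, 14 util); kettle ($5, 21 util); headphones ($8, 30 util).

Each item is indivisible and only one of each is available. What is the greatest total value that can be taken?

58 util

Check high-value combinations within $18:
- speaker+headphones: cost 7+8=15, value 28+30=58
- kettle+headphones: cost 5+8=13, value 21+30=51
- speaker+kettle: cost 7+5=12, value 28+21=49
- jacket+headphones: cost 8+8=16, value 14+30=44
- speaker+jacket: cost 7+8=15, value 28+14=42
Best: 58 util.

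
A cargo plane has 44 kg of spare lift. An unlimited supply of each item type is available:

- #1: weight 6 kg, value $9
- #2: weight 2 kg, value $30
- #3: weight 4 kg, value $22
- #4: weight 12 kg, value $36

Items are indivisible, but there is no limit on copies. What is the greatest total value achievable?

Best value-per-unit is #2 at 30/2, and filling with it alone uses weight 22×2=44. No mix of the others beats 22×30 = 660.

$660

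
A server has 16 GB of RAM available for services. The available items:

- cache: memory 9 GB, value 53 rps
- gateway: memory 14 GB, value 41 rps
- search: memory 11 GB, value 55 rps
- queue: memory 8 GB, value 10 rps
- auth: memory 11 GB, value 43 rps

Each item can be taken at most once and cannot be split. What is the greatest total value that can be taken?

Check high-value combinations within 16 GB:
- search: memory 11, value 55
- cache: memory 9, value 53
- auth: memory 11, value 43
Best: 55 rps.

55 rps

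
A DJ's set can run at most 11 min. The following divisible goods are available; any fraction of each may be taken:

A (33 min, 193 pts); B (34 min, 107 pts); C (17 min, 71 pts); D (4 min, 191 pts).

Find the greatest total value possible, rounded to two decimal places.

231.94

Take in order of value per unit:
- D (191/4 per unit): all 4 → value 191, running total 191.00
- A (193/33 per unit): 7 of 33 → value 7×193/33 = 40.9394, running total 231.94
Total 231.94.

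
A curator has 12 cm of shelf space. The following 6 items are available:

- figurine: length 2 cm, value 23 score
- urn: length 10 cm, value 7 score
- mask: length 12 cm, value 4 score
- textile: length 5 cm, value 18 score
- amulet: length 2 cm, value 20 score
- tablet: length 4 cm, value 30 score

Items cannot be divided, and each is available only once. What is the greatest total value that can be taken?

73 score

This is a 0/1 knapsack; check combinations near the capacity.
- figurine+amulet+tablet: length 2+2+4=8, value 23+20+30=73
- figurine+textile+tablet: length 2+5+4=11, value 23+18+30=71
- textile+amulet+tablet: length 5+2+4=11, value 18+20+30=68
Best: 73 score.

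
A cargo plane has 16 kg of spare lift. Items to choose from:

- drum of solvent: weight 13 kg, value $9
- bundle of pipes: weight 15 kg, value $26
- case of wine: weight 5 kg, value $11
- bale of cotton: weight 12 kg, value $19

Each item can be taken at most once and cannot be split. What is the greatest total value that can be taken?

Check high-value combinations within 16 kg:
- bundle of pipes: weight 15, value 26
- bale of cotton: weight 12, value 19
- case of wine: weight 5, value 11
- drum of solvent: weight 13, value 9
Best: $26.

$26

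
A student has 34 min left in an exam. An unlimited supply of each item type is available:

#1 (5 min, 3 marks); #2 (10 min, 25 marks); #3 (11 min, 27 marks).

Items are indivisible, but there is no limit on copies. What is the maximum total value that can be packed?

81 marks

Best value-per-unit is #2 at 25/10; filling with it alone gives 3×25 = 75.
Optimal mix: 3×#3 → time 33, value 81.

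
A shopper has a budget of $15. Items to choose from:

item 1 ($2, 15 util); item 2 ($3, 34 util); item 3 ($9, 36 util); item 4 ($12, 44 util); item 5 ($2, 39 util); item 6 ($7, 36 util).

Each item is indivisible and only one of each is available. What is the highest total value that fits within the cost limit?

124 util

This is a 0/1 knapsack; check combinations near the capacity.
- item 1+item 2+item 5+item 6: cost 2+3+2+7=14, value 15+34+39+36=124
- item 2+item 5+item 6: cost 3+2+7=12, value 34+39+36=109
- item 2+item 3+item 5: cost 3+9+2=14, value 34+36+39=109
Best: 124 util.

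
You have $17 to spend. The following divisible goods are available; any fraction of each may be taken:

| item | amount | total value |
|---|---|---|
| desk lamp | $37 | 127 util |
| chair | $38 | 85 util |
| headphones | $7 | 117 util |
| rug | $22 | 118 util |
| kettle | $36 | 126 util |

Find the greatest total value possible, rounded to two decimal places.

Take in order of value per unit:
- headphones (117/7 per unit): all 7 → value 117, running total 117.00
- rug (118/22 per unit): 10 of 22 → value 10×118/22 = 53.6364, running total 170.64
Total 170.64.

170.64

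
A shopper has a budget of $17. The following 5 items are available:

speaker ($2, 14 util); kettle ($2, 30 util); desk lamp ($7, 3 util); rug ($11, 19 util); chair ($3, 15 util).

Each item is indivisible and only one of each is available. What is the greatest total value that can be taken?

64 util

Check high-value combinations within $17:
- kettle+rug+chair: cost 2+11+3=16, value 30+19+15=64
- speaker+kettle+rug: cost 2+2+11=15, value 14+30+19=63
- speaker+kettle+desk lamp+chair: cost 2+2+7+3=14, value 14+30+3+15=62
- speaker+kettle+chair: cost 2+2+3=7, value 14+30+15=59
Best: 64 util.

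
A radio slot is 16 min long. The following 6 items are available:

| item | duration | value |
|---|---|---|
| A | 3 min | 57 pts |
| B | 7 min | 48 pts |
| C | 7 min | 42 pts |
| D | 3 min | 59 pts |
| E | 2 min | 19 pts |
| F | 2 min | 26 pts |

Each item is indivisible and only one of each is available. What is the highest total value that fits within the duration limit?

190 pts

This is a 0/1 knapsack; check combinations near the capacity.
- A+B+D+F: duration 3+7+3+2=15, value 57+48+59+26=190
- A+C+D+F: duration 3+7+3+2=15, value 57+42+59+26=184
- A+B+D+E: duration 3+7+3+2=15, value 57+48+59+19=183
- A+C+D+E: duration 3+7+3+2=15, value 57+42+59+19=177
- A+B+D: duration 3+7+3=13, value 57+48+59=164
Best: 190 pts.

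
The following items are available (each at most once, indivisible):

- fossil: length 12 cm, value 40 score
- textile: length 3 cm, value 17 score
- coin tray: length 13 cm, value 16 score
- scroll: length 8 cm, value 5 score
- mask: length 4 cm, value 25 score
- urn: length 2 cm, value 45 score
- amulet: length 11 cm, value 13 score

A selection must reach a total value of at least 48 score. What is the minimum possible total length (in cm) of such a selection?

Subsets with value ≥ 48, sorted by total length:
- textile+urn: length 5, value 62
- mask+urn: length 6, value 70
- textile+mask+urn: length 9, value 87
- scroll+urn: length 10, value 50
Minimum length: 5 cm.

5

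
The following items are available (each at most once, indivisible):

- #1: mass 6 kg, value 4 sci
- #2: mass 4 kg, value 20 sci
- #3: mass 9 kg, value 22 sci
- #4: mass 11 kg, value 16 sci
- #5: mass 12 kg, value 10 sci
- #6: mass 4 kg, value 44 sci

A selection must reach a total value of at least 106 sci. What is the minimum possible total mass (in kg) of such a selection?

34

Subsets with value ≥ 106, sorted by total mass:
- #1+#2+#3+#4+#6: mass 34, value 106
- #2+#3+#4+#5+#6: mass 40, value 112
- #1+#2+#3+#4+#5+#6: mass 46, value 116
Minimum mass: 34 kg.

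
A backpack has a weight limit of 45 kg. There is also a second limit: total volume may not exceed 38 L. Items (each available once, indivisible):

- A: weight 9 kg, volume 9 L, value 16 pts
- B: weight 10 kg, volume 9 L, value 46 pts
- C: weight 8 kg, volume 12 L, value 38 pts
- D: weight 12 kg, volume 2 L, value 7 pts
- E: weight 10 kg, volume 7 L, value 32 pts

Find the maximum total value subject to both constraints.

Feasible sets respecting both limits:
- A+B+C+E: weight 37, volume 37, value 132
- B+C+D+E: weight 40, volume 30, value 123
- B+C+E: weight 28, volume 28, value 116
- A+B+C+D: weight 39, volume 32, value 107
Best: 132 pts.

132 pts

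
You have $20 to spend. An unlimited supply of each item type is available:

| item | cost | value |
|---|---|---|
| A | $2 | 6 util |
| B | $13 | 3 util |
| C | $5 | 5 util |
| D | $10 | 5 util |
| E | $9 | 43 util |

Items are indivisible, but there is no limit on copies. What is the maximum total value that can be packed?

Best value-per-unit is E at 43/9; filling with it alone gives 2×43 = 86.
Optimal mix: 1×A + 2×E → cost 20, value 92.

92 util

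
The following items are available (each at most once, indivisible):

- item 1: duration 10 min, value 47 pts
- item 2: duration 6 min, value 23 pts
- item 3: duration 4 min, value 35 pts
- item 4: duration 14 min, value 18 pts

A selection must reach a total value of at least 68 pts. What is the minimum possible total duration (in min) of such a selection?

14

Subsets with value ≥ 68, sorted by total duration:
- item 1+item 3: duration 14, value 82
- item 1+item 2: duration 16, value 70
- item 1+item 2+item 3: duration 20, value 105
- item 2+item 3+item 4: duration 24, value 76
Minimum duration: 14 min.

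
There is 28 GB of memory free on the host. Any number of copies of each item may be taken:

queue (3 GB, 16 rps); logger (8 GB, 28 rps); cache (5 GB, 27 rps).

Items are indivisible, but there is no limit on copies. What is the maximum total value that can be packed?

Best value-per-unit is cache at 27/5; filling with it alone gives 5×27 = 135.
Optimal mix: 1×queue + 5×cache → memory 28, value 151.

151 rps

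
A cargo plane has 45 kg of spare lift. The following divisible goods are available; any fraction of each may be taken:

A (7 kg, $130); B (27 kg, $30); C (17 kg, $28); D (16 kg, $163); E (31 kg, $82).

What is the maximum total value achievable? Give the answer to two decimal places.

351.19

Take in order of value per unit:
- A (130/7 per unit): all 7 → value 130, running total 130.00
- D (163/16 per unit): all 16 → value 163, running total 293.00
- E (82/31 per unit): 22 of 31 → value 22×82/31 = 58.1935, running total 351.19
Total 351.19.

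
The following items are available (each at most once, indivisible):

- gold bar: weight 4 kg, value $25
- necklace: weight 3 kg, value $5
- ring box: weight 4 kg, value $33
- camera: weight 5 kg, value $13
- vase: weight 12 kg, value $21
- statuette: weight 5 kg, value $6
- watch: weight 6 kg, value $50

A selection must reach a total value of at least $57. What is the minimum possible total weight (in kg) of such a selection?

8

Subsets with value ≥ 57, sorted by total weight:
- gold bar+ring box: weight 8, value 58
- ring box+watch: weight 10, value 83
Minimum weight: 8 kg.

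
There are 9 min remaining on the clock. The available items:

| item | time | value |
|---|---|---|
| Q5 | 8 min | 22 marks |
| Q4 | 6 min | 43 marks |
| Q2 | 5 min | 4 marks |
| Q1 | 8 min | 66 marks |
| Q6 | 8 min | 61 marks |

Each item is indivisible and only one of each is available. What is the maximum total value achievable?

66 marks

Check high-value combinations within 9 min:
- Q1: time 8, value 66
- Q6: time 8, value 61
- Q4: time 6, value 43
Best: 66 marks.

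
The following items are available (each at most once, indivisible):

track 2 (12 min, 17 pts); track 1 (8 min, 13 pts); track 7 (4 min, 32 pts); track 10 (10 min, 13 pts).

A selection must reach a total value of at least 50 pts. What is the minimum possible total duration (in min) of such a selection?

Subsets with value ≥ 50, sorted by total duration:
- track 1+track 7+track 10: duration 22, value 58
- track 2+track 1+track 7: duration 24, value 62
Minimum duration: 22 min.

22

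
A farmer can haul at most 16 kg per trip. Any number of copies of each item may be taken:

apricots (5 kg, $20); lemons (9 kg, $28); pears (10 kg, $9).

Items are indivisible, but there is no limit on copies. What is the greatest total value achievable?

Best value-per-unit is apricots at 20/5, and filling with it alone uses weight 3×5=15. No mix of the others beats 3×20 = 60.

$60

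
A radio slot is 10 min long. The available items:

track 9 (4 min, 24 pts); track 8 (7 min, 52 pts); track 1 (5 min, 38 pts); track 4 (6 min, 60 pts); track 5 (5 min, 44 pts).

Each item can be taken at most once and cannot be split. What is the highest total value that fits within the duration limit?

Check high-value combinations within 10 min:
- track 9+track 4: duration 4+6=10, value 24+60=84
- track 1+track 5: duration 5+5=10, value 38+44=82
- track 9+track 5: duration 4+5=9, value 24+44=68
- track 9+track 1: duration 4+5=9, value 24+38=62
- track 4: duration 6, value 60
Best: 84 pts.

84 pts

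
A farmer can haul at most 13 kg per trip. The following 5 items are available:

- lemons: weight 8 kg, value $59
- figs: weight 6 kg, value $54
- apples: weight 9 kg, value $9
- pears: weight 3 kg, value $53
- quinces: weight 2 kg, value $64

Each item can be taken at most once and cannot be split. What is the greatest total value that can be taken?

$176

Check high-value combinations within 13 kg:
- lemons+pears+quinces: weight 8+3+2=13, value 59+53+64=176
- figs+pears+quinces: weight 6+3+2=11, value 54+53+64=171
- lemons+quinces: weight 8+2=10, value 59+64=123
Best: $176.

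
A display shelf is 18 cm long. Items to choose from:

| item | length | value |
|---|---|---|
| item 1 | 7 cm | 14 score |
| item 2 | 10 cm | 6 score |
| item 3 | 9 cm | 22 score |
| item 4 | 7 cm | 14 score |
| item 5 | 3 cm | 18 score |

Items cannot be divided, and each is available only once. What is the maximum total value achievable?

Check high-value combinations within 18 cm:
- item 1+item 4+item 5: length 7+7+3=17, value 14+14+18=46
- item 3+item 5: length 9+3=12, value 22+18=40
- item 1+item 3: length 7+9=16, value 14+22=36
Best: 46 score.

46 score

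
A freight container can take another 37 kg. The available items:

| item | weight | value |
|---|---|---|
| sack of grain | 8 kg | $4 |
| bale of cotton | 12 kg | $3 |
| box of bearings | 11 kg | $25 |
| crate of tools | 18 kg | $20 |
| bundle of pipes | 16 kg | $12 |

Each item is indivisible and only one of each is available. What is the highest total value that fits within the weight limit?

$49

Check high-value combinations within 37 kg:
- sack of grain+box of bearings+crate of tools: weight 8+11+18=37, value 4+25+20=49
- box of bearings+crate of tools: weight 11+18=29, value 25+20=45
- sack of grain+box of bearings+bundle of pipes: weight 8+11+16=35, value 4+25+12=41
- box of bearings+bundle of pipes: weight 11+16=27, value 25+12=37
- sack of grain+bale of cotton+box of bearings: weight 8+12+11=31, value 4+3+25=32
Best: $49.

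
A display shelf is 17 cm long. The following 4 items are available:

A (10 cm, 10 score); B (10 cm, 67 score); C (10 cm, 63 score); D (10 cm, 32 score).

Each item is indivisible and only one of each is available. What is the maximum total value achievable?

Check high-value combinations within 17 cm:
- B: length 10, value 67
- C: length 10, value 63
- D: length 10, value 32
- A: length 10, value 10
Best: 67 score.

67 score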